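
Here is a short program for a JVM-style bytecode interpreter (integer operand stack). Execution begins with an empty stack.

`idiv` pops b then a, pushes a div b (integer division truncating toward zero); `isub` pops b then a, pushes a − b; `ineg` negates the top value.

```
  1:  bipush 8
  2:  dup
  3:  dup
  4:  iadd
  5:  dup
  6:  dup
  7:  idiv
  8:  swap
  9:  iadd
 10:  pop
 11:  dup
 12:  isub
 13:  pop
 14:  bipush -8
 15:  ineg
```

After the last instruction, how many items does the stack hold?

bipush 8  → [8]
dup       → [8, 8]
dup       → [8, 8, 8]
iadd      → [8, 16]
dup       → [8, 16, 16]
dup       → [8, 16, 16, 16]
idiv      → [8, 16, 1]
swap      → [8, 1, 16]
iadd      → [8, 17]
pop       → [8]
dup       → [8, 8]
isub      → [0]
pop       → []
bipush -8 → [-8]
ineg      → [8]

1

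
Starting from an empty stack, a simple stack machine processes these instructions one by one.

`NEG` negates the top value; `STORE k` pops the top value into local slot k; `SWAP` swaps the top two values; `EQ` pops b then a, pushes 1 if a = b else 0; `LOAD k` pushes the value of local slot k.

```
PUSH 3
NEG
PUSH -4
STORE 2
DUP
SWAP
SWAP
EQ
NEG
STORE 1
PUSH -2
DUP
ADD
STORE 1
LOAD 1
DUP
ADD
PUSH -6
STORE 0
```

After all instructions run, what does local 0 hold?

-6

PUSH 3   3
NEG      -3
PUSH -4  -3 -4
STORE 2  -3
DUP      -3 -3
SWAP     -3 -3
SWAP     -3 -3
EQ       1
NEG      -1
STORE 1  (empty)
PUSH -2  -2
DUP      -2 -2
ADD      -4
STORE 1  (empty)
LOAD 1   -4
DUP      -4 -4
ADD      -8
PUSH -6  -8 -6
STORE 0  -8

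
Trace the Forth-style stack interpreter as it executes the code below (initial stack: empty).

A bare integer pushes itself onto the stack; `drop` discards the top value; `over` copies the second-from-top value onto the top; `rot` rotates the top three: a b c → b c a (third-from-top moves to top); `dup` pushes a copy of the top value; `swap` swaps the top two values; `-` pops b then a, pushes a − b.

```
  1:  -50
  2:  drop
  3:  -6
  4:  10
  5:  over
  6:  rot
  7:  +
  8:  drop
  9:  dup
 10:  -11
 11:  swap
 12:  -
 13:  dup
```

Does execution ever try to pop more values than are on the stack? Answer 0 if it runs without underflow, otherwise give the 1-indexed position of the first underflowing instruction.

0

-50  : -50
drop : (empty)
-6   : -6
10   : -6 10
over : -6 10 -6
rot  : 10 -6 -6
+    : 10 -12
drop : 10
dup  : 10 10
-11  : 10 10 -11
swap : 10 -11 10
-    : 10 -21
dup  : 10 -21 -21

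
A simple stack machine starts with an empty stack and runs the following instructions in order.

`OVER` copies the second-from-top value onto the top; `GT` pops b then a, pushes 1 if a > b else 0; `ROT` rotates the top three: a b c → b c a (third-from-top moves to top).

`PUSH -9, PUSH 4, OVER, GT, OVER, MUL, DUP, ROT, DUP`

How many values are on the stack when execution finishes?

4

PUSH -9  [-9]
PUSH 4   [-9, 4]
OVER     [-9, 4, -9]
GT       [-9, 1]
OVER     [-9, 1, -9]
MUL      [-9, -9]
DUP      [-9, -9, -9]
ROT      [-9, -9, -9]
DUP      [-9, -9, -9, -9]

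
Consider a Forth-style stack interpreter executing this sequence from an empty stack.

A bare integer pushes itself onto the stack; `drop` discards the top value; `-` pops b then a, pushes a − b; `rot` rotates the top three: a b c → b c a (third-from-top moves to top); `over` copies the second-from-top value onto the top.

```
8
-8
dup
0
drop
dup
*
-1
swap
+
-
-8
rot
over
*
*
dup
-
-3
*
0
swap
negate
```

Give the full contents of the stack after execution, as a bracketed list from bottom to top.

8       8
-8      8 -8
dup     8 -8 -8
0       8 -8 -8 0
drop    8 -8 -8
dup     8 -8 -8 -8
*       8 -8 64
-1      8 -8 64 -1
swap    8 -8 -1 64
+       8 -8 63
-       8 -71
-8      8 -71 -8
rot     -71 -8 8
over    -71 -8 8 -8
*       -71 -8 -64
*       -71 512
dup     -71 512 512
-       -71 0
-3      -71 0 -3
*       -71 0
0       -71 0 0
swap    -71 0 0
negate  -71 0 0

[-71, 0, 0]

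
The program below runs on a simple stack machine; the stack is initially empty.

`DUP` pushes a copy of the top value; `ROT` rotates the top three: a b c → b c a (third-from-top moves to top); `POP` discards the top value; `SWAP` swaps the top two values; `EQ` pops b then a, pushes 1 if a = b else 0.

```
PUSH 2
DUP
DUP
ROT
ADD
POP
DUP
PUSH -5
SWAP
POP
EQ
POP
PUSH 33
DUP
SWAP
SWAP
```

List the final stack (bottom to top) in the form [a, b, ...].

[33, 33]

PUSH 2  → 2
DUP     → 2 2
DUP     → 2 2 2
ROT     → 2 2 2
ADD     → 2 4
POP     → 2
DUP     → 2 2
PUSH -5 → 2 2 -5
SWAP    → 2 -5 2
POP     → 2 -5
EQ      → 0
POP     → (empty)
PUSH 33 → 33
DUP     → 33 33
SWAP    → 33 33
SWAP    → 33 33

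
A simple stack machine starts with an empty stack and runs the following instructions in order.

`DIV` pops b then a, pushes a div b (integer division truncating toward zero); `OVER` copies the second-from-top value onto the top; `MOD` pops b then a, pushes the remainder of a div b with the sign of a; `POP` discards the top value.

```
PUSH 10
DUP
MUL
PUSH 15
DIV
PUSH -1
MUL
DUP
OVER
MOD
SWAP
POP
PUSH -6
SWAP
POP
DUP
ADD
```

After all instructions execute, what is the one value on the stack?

-12

PUSH 10 → 10
DUP     → 10 10
MUL     → 100
PUSH 15 → 100 15
DIV     → 6
PUSH -1 → 6 -1
MUL     → -6
DUP     → -6 -6
OVER    → -6 -6 -6
MOD     → -6 0
SWAP    → 0 -6
POP     → 0
PUSH -6 → 0 -6
SWAP    → -6 0
POP     → -6
DUP     → -6 -6
ADD     → -12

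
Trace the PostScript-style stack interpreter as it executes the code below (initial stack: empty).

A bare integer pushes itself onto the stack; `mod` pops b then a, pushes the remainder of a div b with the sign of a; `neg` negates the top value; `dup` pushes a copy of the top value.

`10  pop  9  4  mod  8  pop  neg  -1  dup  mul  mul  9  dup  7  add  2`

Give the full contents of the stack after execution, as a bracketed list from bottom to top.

[-1, 9, 16, 2]

10   [10]
pop  []
9    [9]
4    [9, 4]
mod  [1]
8    [1, 8]
pop  [1]
neg  [-1]
-1   [-1, -1]
dup  [-1, -1, -1]
mul  [-1, 1]
mul  [-1]
9    [-1, 9]
dup  [-1, 9, 9]
7    [-1, 9, 9, 7]
add  [-1, 9, 16]
2    [-1, 9, 16, 2]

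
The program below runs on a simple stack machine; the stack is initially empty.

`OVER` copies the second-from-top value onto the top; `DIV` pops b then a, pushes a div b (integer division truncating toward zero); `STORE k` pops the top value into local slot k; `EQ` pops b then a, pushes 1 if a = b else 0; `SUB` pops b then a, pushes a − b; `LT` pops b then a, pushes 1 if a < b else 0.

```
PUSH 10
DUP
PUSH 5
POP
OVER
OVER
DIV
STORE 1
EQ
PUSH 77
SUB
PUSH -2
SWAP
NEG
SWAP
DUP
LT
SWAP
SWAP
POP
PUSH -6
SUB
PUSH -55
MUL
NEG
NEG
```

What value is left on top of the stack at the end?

PUSH 10  -> 10
DUP      -> 10 10
PUSH 5   -> 10 10 5
POP      -> 10 10
OVER     -> 10 10 10
OVER     -> 10 10 10 10
DIV      -> 10 10 1
STORE 1  -> 10 10
EQ       -> 1
PUSH 77  -> 1 77
SUB      -> -76
PUSH -2  -> -76 -2
SWAP     -> -2 -76
NEG      -> -2 76
SWAP     -> 76 -2
DUP      -> 76 -2 -2
LT       -> 76 0
SWAP     -> 0 76
SWAP     -> 76 0
POP      -> 76
PUSH -6  -> 76 -6
SUB      -> 82
PUSH -55 -> 82 -55
MUL      -> -4510
NEG      -> 4510
NEG      -> -4510

-4510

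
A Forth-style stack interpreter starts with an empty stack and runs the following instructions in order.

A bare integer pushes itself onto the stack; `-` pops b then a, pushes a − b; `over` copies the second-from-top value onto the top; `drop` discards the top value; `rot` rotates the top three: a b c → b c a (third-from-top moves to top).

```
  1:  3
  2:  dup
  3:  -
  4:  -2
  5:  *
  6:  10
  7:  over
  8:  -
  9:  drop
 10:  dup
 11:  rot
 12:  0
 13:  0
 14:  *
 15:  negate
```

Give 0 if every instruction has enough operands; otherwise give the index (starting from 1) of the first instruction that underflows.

3    : 3
dup  : 3 3
-    : 0
-2   : 0 -2
*    : 0
10   : 0 10
over : 0 10 0
-    : 0 10
drop : 0
dup  : 0 0
rot  — needs 3 operands, stack has 2 → underflow

11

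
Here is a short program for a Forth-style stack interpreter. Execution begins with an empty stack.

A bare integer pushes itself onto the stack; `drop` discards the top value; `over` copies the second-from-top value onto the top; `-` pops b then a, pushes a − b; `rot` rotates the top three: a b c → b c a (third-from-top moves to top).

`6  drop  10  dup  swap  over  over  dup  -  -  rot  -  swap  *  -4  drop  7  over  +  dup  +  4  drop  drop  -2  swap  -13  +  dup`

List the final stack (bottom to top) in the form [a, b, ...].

[-2, -13, -13]

6     [6]
drop  []
10    [10]
dup   [10, 10]
swap  [10, 10]
over  [10, 10, 10]
over  [10, 10, 10, 10]
dup   [10, 10, 10, 10, 10]
-     [10, 10, 10, 0]
-     [10, 10, 10]
rot   [10, 10, 10]
-     [10, 0]
swap  [0, 10]
*     [0]
-4    [0, -4]
drop  [0]
7     [0, 7]
over  [0, 7, 0]
+     [0, 7]
dup   [0, 7, 7]
+     [0, 14]
4     [0, 14, 4]
drop  [0, 14]
drop  [0]
-2    [0, -2]
swap  [-2, 0]
-13   [-2, 0, -13]
+     [-2, -13]
dup   [-2, -13, -13]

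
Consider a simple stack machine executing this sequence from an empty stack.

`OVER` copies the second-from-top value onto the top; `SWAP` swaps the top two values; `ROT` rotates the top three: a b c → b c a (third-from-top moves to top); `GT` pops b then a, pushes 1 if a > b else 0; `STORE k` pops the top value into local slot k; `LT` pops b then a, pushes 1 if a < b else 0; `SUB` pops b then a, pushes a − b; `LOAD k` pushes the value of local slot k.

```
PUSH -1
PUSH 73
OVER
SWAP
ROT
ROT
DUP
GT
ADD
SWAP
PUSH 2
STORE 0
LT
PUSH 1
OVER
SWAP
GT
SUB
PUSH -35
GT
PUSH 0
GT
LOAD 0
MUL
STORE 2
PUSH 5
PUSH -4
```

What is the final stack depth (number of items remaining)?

2

PUSH -1  : [-1]
PUSH 73  : [-1, 73]
OVER     : [-1, 73, -1]
SWAP     : [-1, -1, 73]
ROT      : [-1, 73, -1]
ROT      : [73, -1, -1]
DUP      : [73, -1, -1, -1]
GT       : [73, -1, 0]
ADD      : [73, -1]
SWAP     : [-1, 73]
PUSH 2   : [-1, 73, 2]
STORE 0  : [-1, 73]
LT       : [1]
PUSH 1   : [1, 1]
OVER     : [1, 1, 1]
SWAP     : [1, 1, 1]
GT       : [1, 0]
SUB      : [1]
PUSH -35 : [1, -35]
GT       : [1]
PUSH 0   : [1, 0]
GT       : [1]
LOAD 0   : [1, 2]
MUL      : [2]
STORE 2  : []
PUSH 5   : [5]
PUSH -4  : [5, -4]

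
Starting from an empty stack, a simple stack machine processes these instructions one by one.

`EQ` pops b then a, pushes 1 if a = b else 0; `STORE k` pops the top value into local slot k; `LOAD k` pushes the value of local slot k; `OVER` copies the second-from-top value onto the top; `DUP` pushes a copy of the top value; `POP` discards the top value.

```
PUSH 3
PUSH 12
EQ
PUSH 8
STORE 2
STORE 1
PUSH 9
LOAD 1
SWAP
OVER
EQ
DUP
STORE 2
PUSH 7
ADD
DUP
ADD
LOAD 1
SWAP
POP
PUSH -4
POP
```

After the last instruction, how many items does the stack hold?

PUSH 3  : [3]
PUSH 12 : [3, 12]
EQ      : [0]
PUSH 8  : [0, 8]
STORE 2 : [0]
STORE 1 : []
PUSH 9  : [9]
LOAD 1  : [9, 0]
SWAP    : [0, 9]
OVER    : [0, 9, 0]
EQ      : [0, 0]
DUP     : [0, 0, 0]
STORE 2 : [0, 0]
PUSH 7  : [0, 0, 7]
ADD     : [0, 7]
DUP     : [0, 7, 7]
ADD     : [0, 14]
LOAD 1  : [0, 14, 0]
SWAP    : [0, 0, 14]
POP     : [0, 0]
PUSH -4 : [0, 0, -4]
POP     : [0, 0]

2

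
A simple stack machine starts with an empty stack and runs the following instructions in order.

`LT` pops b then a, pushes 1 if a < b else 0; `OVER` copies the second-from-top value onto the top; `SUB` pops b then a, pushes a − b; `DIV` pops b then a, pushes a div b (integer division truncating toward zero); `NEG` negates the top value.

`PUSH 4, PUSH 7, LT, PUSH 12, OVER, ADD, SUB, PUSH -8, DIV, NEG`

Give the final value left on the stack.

-1

PUSH 4   [4]
PUSH 7   [4, 7]
LT       [1]
PUSH 12  [1, 12]
OVER     [1, 12, 1]
ADD      [1, 13]
SUB      [-12]
PUSH -8  [-12, -8]
DIV      [1]
NEG      [-1]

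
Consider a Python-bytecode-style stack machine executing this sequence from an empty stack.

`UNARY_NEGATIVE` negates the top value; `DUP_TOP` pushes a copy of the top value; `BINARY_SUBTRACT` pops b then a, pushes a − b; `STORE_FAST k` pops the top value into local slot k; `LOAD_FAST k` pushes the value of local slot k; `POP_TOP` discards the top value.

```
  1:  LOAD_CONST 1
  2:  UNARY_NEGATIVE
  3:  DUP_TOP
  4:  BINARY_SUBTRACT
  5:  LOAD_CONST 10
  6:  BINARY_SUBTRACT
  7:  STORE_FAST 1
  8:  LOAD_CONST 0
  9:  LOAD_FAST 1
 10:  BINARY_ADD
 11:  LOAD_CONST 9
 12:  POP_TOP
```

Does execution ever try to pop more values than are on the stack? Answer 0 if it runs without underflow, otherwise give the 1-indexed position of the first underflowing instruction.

LOAD_CONST 1     [1]
UNARY_NEGATIVE   [-1]
DUP_TOP          [-1, -1]
BINARY_SUBTRACT  [0]
LOAD_CONST 10    [0, 10]
BINARY_SUBTRACT  [-10]
STORE_FAST 1     []
LOAD_CONST 0     [0]
LOAD_FAST 1      [0, -10]
BINARY_ADD       [-10]
LOAD_CONST 9     [-10, 9]
POP_TOP          [-10]

0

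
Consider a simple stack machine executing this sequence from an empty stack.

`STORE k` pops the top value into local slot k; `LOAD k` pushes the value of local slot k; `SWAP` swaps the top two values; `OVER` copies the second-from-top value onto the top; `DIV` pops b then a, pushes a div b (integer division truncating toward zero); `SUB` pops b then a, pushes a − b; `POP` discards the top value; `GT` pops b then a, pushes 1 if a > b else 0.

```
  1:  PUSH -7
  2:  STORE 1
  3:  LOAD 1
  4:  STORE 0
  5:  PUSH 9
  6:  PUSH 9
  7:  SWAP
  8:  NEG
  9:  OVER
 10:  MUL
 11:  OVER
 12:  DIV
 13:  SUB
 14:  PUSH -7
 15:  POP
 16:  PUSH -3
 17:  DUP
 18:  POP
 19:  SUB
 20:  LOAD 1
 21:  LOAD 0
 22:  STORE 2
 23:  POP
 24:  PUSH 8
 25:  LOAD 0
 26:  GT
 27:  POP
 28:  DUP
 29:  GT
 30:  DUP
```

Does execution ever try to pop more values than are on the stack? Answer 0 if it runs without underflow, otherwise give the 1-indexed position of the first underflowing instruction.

PUSH -7 -> -7
STORE 1 -> (empty)
LOAD 1  -> -7
STORE 0 -> (empty)
PUSH 9  -> 9
PUSH 9  -> 9 9
SWAP    -> 9 9
NEG     -> 9 -9
OVER    -> 9 -9 9
MUL     -> 9 -81
OVER    -> 9 -81 9
DIV     -> 9 -9
SUB     -> 18
PUSH -7 -> 18 -7
POP     -> 18
PUSH -3 -> 18 -3
DUP     -> 18 -3 -3
POP     -> 18 -3
SUB     -> 21
LOAD 1  -> 21 -7
LOAD 0  -> 21 -7 -7
STORE 2 -> 21 -7
POP     -> 21
PUSH 8  -> 21 8
LOAD 0  -> 21 8 -7
GT      -> 21 1
POP     -> 21
DUP     -> 21 21
GT      -> 0
DUP     -> 0 0

0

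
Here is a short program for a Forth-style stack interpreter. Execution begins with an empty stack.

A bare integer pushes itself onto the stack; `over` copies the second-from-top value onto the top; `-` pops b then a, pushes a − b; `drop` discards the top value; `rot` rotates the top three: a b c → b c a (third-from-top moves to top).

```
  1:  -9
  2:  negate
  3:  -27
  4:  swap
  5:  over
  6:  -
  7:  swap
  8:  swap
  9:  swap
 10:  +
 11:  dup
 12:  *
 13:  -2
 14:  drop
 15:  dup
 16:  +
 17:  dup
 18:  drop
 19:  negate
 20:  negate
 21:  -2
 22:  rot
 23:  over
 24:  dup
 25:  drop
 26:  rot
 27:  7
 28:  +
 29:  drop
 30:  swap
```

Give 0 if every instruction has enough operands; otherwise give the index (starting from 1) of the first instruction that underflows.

22

-9     -> [-9]
negate -> [9]
-27    -> [9, -27]
swap   -> [-27, 9]
over   -> [-27, 9, -27]
-      -> [-27, 36]
swap   -> [36, -27]
swap   -> [-27, 36]
swap   -> [36, -27]
+      -> [9]
dup    -> [9, 9]
*      -> [81]
-2     -> [81, -2]
drop   -> [81]
dup    -> [81, 81]
+      -> [162]
dup    -> [162, 162]
drop   -> [162]
negate -> [-162]
negate -> [162]
-2     -> [162, -2]
rot  — needs 3 operands, stack has 2 → underflow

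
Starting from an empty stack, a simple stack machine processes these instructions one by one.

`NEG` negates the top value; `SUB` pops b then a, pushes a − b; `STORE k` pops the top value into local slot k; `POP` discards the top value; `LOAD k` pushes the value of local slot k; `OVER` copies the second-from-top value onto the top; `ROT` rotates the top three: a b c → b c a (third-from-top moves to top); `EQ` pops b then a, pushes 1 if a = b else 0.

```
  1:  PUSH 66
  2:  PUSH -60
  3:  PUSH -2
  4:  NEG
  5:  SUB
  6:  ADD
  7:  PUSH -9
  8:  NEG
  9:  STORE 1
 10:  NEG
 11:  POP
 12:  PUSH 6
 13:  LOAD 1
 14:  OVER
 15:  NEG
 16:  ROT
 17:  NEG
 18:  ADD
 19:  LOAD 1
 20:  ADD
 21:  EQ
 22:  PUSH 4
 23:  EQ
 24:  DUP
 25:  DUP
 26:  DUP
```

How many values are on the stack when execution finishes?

PUSH 66  → 66
PUSH -60 → 66 -60
PUSH -2  → 66 -60 -2
NEG      → 66 -60 2
SUB      → 66 -62
ADD      → 4
PUSH -9  → 4 -9
NEG      → 4 9
STORE 1  → 4
NEG      → -4
POP      → (empty)
PUSH 6   → 6
LOAD 1   → 6 9
OVER     → 6 9 6
NEG      → 6 9 -6
ROT      → 9 -6 6
NEG      → 9 -6 -6
ADD      → 9 -12
LOAD 1   → 9 -12 9
ADD      → 9 -3
EQ       → 0
PUSH 4   → 0 4
EQ       → 0
DUP      → 0 0
DUP      → 0 0 0
DUP      → 0 0 0 0

4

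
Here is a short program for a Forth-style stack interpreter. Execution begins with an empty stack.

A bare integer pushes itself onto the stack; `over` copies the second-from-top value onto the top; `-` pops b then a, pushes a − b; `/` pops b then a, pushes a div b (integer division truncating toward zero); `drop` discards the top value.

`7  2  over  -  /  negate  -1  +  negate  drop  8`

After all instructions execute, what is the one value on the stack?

8

7      → [7]
2      → [7, 2]
over   → [7, 2, 7]
-      → [7, -5]
/      → [-1]
negate → [1]
-1     → [1, -1]
+      → [0]
negate → [0]
drop   → []
8      → [8]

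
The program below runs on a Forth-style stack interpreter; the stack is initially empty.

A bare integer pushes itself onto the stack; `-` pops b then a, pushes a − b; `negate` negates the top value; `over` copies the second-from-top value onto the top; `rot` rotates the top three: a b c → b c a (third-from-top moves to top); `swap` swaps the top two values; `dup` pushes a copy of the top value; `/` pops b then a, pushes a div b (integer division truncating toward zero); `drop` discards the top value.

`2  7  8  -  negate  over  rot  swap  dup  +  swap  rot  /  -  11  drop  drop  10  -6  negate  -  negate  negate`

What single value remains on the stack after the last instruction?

2      : [2]
7      : [2, 7]
8      : [2, 7, 8]
-      : [2, -1]
negate : [2, 1]
over   : [2, 1, 2]
rot    : [1, 2, 2]
swap   : [1, 2, 2]
dup    : [1, 2, 2, 2]
+      : [1, 2, 4]
swap   : [1, 4, 2]
rot    : [4, 2, 1]
/      : [4, 2]
-      : [2]
11     : [2, 11]
drop   : [2]
drop   : []
10     : [10]
-6     : [10, -6]
negate : [10, 6]
-      : [4]
negate : [-4]
negate : [4]

4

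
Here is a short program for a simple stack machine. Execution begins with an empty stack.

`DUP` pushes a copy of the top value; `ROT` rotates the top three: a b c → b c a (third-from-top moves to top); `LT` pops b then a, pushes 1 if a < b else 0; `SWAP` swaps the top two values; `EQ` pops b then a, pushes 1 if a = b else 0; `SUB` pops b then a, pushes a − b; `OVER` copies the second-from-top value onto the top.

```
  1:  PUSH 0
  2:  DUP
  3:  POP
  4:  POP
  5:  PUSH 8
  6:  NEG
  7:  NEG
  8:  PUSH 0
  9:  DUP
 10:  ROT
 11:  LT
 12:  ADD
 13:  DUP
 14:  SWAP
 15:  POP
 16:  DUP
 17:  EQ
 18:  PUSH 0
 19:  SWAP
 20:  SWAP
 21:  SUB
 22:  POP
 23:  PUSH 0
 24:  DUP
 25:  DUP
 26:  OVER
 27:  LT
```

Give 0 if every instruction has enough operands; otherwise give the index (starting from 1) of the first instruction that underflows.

0

PUSH 0 → [0]
DUP    → [0, 0]
POP    → [0]
POP    → []
PUSH 8 → [8]
NEG    → [-8]
NEG    → [8]
PUSH 0 → [8, 0]
DUP    → [8, 0, 0]
ROT    → [0, 0, 8]
LT     → [0, 1]
ADD    → [1]
DUP    → [1, 1]
SWAP   → [1, 1]
POP    → [1]
DUP    → [1, 1]
EQ     → [1]
PUSH 0 → [1, 0]
SWAP   → [0, 1]
SWAP   → [1, 0]
SUB    → [1]
POP    → []
PUSH 0 → [0]
DUP    → [0, 0]
DUP    → [0, 0, 0]
OVER   → [0, 0, 0, 0]
LT     → [0, 0, 0]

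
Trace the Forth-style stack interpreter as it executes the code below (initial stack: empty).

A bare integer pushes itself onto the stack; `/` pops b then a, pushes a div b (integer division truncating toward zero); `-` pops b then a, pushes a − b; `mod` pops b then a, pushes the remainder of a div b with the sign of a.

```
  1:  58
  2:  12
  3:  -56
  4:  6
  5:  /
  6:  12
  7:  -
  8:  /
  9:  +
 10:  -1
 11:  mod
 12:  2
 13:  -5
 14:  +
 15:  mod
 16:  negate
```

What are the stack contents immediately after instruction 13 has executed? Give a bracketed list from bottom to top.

[0, 2, -5]

58  → [58]
12  → [58, 12]
-56 → [58, 12, -56]
6   → [58, 12, -56, 6]
/   → [58, 12, -9]
12  → [58, 12, -9, 12]
-   → [58, 12, -21]
/   → [58, 0]
+   → [58]
-1  → [58, -1]
mod → [0]
2   → [0, 2]
-5  → [0, 2, -5]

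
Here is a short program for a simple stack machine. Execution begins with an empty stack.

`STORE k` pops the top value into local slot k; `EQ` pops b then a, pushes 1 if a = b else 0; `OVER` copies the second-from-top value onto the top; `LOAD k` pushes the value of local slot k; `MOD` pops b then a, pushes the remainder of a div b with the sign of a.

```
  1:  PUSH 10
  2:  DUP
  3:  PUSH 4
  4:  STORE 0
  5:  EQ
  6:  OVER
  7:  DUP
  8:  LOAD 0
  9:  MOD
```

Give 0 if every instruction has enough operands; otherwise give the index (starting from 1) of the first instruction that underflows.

6

PUSH 10 : 10
DUP     : 10 10
PUSH 4  : 10 10 4
STORE 0 : 10 10
EQ      : 1
OVER  — needs 2 operands, stack has 1 → underflow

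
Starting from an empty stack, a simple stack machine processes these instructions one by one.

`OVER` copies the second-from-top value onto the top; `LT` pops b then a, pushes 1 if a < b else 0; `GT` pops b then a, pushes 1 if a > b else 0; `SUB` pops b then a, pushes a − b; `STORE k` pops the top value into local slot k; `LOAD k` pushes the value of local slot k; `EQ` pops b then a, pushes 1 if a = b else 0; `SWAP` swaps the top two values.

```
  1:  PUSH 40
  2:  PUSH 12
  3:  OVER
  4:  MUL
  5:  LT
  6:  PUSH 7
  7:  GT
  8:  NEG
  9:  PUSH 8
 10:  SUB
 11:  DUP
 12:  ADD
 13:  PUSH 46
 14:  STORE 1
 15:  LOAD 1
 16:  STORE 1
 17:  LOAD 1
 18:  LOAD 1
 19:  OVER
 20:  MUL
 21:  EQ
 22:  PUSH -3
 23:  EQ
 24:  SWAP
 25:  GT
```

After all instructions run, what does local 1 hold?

PUSH 40  [40]
PUSH 12  [40, 12]
OVER     [40, 12, 40]
MUL      [40, 480]
LT       [1]
PUSH 7   [1, 7]
GT       [0]
NEG      [0]
PUSH 8   [0, 8]
SUB      [-8]
DUP      [-8, -8]
ADD      [-16]
PUSH 46  [-16, 46]
STORE 1  [-16]
LOAD 1   [-16, 46]
STORE 1  [-16]
LOAD 1   [-16, 46]
LOAD 1   [-16, 46, 46]
OVER     [-16, 46, 46, 46]
MUL      [-16, 46, 2116]
EQ       [-16, 0]
PUSH -3  [-16, 0, -3]
EQ       [-16, 0]
SWAP     [0, -16]
GT       [1]

46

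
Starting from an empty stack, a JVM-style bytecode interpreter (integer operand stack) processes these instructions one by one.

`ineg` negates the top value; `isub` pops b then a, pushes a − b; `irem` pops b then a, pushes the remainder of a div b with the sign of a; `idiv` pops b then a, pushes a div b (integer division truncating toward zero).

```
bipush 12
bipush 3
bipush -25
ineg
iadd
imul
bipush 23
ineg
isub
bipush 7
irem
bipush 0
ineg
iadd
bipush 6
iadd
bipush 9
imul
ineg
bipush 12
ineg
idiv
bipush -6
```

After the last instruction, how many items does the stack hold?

2

bipush 12   12
bipush 3    12 3
bipush -25  12 3 -25
ineg        12 3 25
iadd        12 28
imul        336
bipush 23   336 23
ineg        336 -23
isub        359
bipush 7    359 7
irem        2
bipush 0    2 0
ineg        2 0
iadd        2
bipush 6    2 6
iadd        8
bipush 9    8 9
imul        72
ineg        -72
bipush 12   -72 12
ineg        -72 -12
idiv        6
bipush -6   6 -6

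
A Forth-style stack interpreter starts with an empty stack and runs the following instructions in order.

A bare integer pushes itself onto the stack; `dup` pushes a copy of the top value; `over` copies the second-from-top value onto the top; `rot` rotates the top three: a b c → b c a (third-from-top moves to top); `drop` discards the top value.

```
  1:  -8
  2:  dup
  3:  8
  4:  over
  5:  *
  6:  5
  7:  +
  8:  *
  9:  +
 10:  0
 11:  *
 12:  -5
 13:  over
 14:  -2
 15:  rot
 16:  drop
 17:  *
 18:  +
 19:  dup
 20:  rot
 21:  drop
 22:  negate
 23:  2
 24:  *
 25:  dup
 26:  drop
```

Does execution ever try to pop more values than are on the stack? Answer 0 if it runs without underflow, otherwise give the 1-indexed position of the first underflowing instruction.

-8    -8
dup   -8 -8
8     -8 -8 8
over  -8 -8 8 -8
*     -8 -8 -64
5     -8 -8 -64 5
+     -8 -8 -59
*     -8 472
+     464
0     464 0
*     0
-5    0 -5
over  0 -5 0
-2    0 -5 0 -2
rot   0 0 -2 -5
drop  0 0 -2
*     0 0
+     0
dup   0 0
rot  — needs 3 operands, stack has 2 → underflow

20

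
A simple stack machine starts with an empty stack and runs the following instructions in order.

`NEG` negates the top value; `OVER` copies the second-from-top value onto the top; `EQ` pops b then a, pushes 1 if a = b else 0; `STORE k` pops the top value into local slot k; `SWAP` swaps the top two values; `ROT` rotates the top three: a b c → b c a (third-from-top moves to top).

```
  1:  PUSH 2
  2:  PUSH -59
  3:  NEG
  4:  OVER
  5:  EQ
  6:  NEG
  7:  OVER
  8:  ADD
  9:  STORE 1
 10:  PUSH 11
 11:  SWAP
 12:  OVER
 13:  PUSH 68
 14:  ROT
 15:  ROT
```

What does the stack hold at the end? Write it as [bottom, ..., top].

[11, 68, 2, 11]

PUSH 2   -> 2
PUSH -59 -> 2 -59
NEG      -> 2 59
OVER     -> 2 59 2
EQ       -> 2 0
NEG      -> 2 0
OVER     -> 2 0 2
ADD      -> 2 2
STORE 1  -> 2
PUSH 11  -> 2 11
SWAP     -> 11 2
OVER     -> 11 2 11
PUSH 68  -> 11 2 11 68
ROT      -> 11 11 68 2
ROT      -> 11 68 2 11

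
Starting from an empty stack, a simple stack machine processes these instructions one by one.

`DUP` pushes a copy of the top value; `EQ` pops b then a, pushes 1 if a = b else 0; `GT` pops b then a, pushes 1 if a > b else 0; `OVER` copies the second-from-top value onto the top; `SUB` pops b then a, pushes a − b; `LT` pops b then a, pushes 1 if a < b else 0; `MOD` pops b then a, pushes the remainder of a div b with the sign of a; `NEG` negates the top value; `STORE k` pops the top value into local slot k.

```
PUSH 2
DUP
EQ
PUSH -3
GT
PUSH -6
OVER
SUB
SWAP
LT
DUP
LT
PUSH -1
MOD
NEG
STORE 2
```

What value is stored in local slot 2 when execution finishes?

0

PUSH 2  -> 2
DUP     -> 2 2
EQ      -> 1
PUSH -3 -> 1 -3
GT      -> 1
PUSH -6 -> 1 -6
OVER    -> 1 -6 1
SUB     -> 1 -7
SWAP    -> -7 1
LT      -> 1
DUP     -> 1 1
LT      -> 0
PUSH -1 -> 0 -1
MOD     -> 0
NEG     -> 0
STORE 2 -> (empty)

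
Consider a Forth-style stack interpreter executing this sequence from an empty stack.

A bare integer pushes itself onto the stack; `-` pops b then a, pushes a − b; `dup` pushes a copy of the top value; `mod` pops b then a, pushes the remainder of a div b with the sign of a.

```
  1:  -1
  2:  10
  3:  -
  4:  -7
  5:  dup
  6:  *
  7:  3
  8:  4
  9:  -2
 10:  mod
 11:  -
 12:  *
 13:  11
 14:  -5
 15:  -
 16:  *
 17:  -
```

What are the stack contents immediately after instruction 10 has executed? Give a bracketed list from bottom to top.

-1  → -1
10  → -1 10
-   → -11
-7  → -11 -7
dup → -11 -7 -7
*   → -11 49
3   → -11 49 3
4   → -11 49 3 4
-2  → -11 49 3 4 -2
mod → -11 49 3 0

[-11, 49, 3, 0]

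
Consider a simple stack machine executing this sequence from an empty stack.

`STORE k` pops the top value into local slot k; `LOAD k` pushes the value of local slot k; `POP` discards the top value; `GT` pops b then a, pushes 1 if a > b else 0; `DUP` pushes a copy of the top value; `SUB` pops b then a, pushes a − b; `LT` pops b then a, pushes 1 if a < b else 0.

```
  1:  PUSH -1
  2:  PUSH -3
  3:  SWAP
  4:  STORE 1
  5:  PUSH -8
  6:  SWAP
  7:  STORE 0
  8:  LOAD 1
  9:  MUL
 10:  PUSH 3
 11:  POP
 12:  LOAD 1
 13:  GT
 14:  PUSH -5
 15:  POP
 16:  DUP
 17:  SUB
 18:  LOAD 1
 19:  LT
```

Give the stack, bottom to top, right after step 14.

[1, -5]

PUSH -1 : -1
PUSH -3 : -1 -3
SWAP    : -3 -1
STORE 1 : -3
PUSH -8 : -3 -8
SWAP    : -8 -3
STORE 0 : -8
LOAD 1  : -8 -1
MUL     : 8
PUSH 3  : 8 3
POP     : 8
LOAD 1  : 8 -1
GT      : 1
PUSH -5 : 1 -5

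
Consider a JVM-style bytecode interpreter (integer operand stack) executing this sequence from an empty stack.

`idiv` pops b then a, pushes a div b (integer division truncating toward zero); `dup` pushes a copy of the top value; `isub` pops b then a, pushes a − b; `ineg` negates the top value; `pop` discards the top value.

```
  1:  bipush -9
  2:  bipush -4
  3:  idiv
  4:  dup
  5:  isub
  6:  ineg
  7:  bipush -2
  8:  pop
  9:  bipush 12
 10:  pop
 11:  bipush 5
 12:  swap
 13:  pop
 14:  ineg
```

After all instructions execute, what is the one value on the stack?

bipush -9 → -9
bipush -4 → -9 -4
idiv      → 2
dup       → 2 2
isub      → 0
ineg      → 0
bipush -2 → 0 -2
pop       → 0
bipush 12 → 0 12
pop       → 0
bipush 5  → 0 5
swap      → 5 0
pop       → 5
ineg      → -5

-5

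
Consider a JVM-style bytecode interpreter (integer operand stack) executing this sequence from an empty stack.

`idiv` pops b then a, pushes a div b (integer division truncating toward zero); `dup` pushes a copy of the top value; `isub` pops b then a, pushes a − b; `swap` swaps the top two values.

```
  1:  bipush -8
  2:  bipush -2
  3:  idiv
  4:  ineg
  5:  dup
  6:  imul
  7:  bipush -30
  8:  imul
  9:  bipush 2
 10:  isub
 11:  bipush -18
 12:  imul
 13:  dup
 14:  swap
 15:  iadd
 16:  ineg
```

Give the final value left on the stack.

-17352

bipush -8   -8
bipush -2   -8 -2
idiv        4
ineg        -4
dup         -4 -4
imul        16
bipush -30  16 -30
imul        -480
bipush 2    -480 2
isub        -482
bipush -18  -482 -18
imul        8676
dup         8676 8676
swap        8676 8676
iadd        17352
ineg        -17352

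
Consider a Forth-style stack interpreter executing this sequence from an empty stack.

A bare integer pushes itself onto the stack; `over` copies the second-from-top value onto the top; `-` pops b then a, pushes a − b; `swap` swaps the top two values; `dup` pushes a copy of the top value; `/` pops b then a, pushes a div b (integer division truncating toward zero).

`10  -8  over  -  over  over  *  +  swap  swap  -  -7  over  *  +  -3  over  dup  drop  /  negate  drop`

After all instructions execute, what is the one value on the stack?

-1248

10     → 10
-8     → 10 -8
over   → 10 -8 10
-      → 10 -18
over   → 10 -18 10
over   → 10 -18 10 -18
*      → 10 -18 -180
+      → 10 -198
swap   → -198 10
swap   → 10 -198
-      → 208
-7     → 208 -7
over   → 208 -7 208
*      → 208 -1456
+      → -1248
-3     → -1248 -3
over   → -1248 -3 -1248
dup    → -1248 -3 -1248 -1248
drop   → -1248 -3 -1248
/      → -1248 0
negate → -1248 0
drop   → -1248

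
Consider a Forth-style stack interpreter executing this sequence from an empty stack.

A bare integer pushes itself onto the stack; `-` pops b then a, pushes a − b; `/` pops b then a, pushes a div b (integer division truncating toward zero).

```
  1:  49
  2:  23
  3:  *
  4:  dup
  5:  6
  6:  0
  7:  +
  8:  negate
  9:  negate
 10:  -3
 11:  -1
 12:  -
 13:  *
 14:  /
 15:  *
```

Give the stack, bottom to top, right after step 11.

[1127, 1127, 6, -3, -1]

49     : 49
23     : 49 23
*      : 1127
dup    : 1127 1127
6      : 1127 1127 6
0      : 1127 1127 6 0
+      : 1127 1127 6
negate : 1127 1127 -6
negate : 1127 1127 6
-3     : 1127 1127 6 -3
-1     : 1127 1127 6 -3 -1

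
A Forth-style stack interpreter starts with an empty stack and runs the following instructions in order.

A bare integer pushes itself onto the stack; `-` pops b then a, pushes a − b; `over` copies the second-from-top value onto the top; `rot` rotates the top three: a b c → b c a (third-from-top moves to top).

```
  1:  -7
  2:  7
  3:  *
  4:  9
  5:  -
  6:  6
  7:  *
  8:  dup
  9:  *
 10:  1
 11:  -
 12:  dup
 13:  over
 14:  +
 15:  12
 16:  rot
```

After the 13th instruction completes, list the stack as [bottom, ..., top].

[121103, 121103, 121103]

-7   : -7
7    : -7 7
*    : -49
9    : -49 9
-    : -58
6    : -58 6
*    : -348
dup  : -348 -348
*    : 121104
1    : 121104 1
-    : 121103
dup  : 121103 121103
over : 121103 121103 121103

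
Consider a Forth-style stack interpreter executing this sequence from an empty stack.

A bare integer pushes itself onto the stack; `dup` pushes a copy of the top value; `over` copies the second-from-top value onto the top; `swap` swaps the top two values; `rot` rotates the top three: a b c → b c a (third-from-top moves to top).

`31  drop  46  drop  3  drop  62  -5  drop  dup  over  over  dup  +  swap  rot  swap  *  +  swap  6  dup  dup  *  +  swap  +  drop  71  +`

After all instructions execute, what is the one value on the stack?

4039

31    31
drop  (empty)
46    46
drop  (empty)
3     3
drop  (empty)
62    62
-5    62 -5
drop  62
dup   62 62
over  62 62 62
over  62 62 62 62
dup   62 62 62 62 62
+     62 62 62 124
swap  62 62 124 62
rot   62 124 62 62
swap  62 124 62 62
*     62 124 3844
+     62 3968
swap  3968 62
6     3968 62 6
dup   3968 62 6 6
dup   3968 62 6 6 6
*     3968 62 6 36
+     3968 62 42
swap  3968 42 62
+     3968 104
drop  3968
71    3968 71
+     4039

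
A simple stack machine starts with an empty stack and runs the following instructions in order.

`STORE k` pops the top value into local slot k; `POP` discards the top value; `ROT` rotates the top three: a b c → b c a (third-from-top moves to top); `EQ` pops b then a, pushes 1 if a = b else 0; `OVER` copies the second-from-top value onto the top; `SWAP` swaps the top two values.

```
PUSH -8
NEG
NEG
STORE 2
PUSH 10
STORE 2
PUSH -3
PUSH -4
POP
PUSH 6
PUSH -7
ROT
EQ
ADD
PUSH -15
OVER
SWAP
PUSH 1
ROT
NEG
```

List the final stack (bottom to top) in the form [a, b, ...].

PUSH -8  -> -8
NEG      -> 8
NEG      -> -8
STORE 2  -> (empty)
PUSH 10  -> 10
STORE 2  -> (empty)
PUSH -3  -> -3
PUSH -4  -> -3 -4
POP      -> -3
PUSH 6   -> -3 6
PUSH -7  -> -3 6 -7
ROT      -> 6 -7 -3
EQ       -> 6 0
ADD      -> 6
PUSH -15 -> 6 -15
OVER     -> 6 -15 6
SWAP     -> 6 6 -15
PUSH 1   -> 6 6 -15 1
ROT      -> 6 -15 1 6
NEG      -> 6 -15 1 -6

[6, -15, 1, -6]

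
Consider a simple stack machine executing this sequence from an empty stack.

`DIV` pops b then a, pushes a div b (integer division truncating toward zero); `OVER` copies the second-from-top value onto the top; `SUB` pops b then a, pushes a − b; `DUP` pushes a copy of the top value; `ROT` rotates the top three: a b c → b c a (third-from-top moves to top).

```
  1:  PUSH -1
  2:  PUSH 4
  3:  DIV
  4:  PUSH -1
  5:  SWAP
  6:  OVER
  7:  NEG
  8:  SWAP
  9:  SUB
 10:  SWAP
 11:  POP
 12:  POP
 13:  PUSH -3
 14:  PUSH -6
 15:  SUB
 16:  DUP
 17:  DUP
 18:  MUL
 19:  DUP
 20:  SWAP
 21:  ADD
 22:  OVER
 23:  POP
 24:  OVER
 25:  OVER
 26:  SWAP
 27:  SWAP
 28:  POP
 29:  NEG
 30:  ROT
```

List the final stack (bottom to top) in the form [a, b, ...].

PUSH -1 -> -1
PUSH 4  -> -1 4
DIV     -> 0
PUSH -1 -> 0 -1
SWAP    -> -1 0
OVER    -> -1 0 -1
NEG     -> -1 0 1
SWAP    -> -1 1 0
SUB     -> -1 1
SWAP    -> 1 -1
POP     -> 1
POP     -> (empty)
PUSH -3 -> -3
PUSH -6 -> -3 -6
SUB     -> 3
DUP     -> 3 3
DUP     -> 3 3 3
MUL     -> 3 9
DUP     -> 3 9 9
SWAP    -> 3 9 9
ADD     -> 3 18
OVER    -> 3 18 3
POP     -> 3 18
OVER    -> 3 18 3
OVER    -> 3 18 3 18
SWAP    -> 3 18 18 3
SWAP    -> 3 18 3 18
POP     -> 3 18 3
NEG     -> 3 18 -3
ROT     -> 18 -3 3

[18, -3, 3]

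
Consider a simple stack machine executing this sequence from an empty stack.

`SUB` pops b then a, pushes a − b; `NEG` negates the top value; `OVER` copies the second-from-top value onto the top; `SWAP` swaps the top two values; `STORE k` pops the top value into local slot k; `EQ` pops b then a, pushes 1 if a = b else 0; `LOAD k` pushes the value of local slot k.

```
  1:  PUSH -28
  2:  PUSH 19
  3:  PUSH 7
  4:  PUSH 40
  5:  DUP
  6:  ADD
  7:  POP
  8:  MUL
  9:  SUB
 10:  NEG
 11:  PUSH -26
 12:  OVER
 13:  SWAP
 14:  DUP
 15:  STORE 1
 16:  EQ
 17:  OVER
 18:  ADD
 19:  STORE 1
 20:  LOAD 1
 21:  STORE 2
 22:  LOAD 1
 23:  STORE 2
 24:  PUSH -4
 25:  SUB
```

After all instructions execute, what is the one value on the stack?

165

PUSH -28  [-28]
PUSH 19   [-28, 19]
PUSH 7    [-28, 19, 7]
PUSH 40   [-28, 19, 7, 40]
DUP       [-28, 19, 7, 40, 40]
ADD       [-28, 19, 7, 80]
POP       [-28, 19, 7]
MUL       [-28, 133]
SUB       [-161]
NEG       [161]
PUSH -26  [161, -26]
OVER      [161, -26, 161]
SWAP      [161, 161, -26]
DUP       [161, 161, -26, -26]
STORE 1   [161, 161, -26]
EQ        [161, 0]
OVER      [161, 0, 161]
ADD       [161, 161]
STORE 1   [161]
LOAD 1    [161, 161]
STORE 2   [161]
LOAD 1    [161, 161]
STORE 2   [161]
PUSH -4   [161, -4]
SUB       [165]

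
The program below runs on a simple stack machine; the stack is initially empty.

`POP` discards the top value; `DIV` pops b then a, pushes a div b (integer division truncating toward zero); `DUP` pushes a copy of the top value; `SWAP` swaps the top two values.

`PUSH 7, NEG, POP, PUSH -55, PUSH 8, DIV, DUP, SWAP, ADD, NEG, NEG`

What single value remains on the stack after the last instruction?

-12

PUSH 7   : 7
NEG      : -7
POP      : (empty)
PUSH -55 : -55
PUSH 8   : -55 8
DIV      : -6
DUP      : -6 -6
SWAP     : -6 -6
ADD      : -12
NEG      : 12
NEG      : -12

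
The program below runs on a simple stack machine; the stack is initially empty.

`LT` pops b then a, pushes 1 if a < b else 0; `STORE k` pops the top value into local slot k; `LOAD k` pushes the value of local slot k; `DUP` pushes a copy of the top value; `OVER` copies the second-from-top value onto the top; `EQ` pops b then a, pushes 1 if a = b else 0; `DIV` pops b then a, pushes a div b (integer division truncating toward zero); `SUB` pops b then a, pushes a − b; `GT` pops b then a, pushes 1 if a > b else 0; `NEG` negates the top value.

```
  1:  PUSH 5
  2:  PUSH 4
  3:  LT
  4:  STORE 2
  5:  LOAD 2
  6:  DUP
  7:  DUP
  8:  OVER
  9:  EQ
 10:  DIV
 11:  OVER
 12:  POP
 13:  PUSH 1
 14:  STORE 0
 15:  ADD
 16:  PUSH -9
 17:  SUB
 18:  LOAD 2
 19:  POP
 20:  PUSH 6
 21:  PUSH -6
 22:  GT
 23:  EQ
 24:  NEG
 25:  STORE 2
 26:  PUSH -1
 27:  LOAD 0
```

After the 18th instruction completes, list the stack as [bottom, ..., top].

PUSH 5  → 5
PUSH 4  → 5 4
LT      → 0
STORE 2 → (empty)
LOAD 2  → 0
DUP     → 0 0
DUP     → 0 0 0
OVER    → 0 0 0 0
EQ      → 0 0 1
DIV     → 0 0
OVER    → 0 0 0
POP     → 0 0
PUSH 1  → 0 0 1
STORE 0 → 0 0
ADD     → 0
PUSH -9 → 0 -9
SUB     → 9
LOAD 2  → 9 0

[9, 0]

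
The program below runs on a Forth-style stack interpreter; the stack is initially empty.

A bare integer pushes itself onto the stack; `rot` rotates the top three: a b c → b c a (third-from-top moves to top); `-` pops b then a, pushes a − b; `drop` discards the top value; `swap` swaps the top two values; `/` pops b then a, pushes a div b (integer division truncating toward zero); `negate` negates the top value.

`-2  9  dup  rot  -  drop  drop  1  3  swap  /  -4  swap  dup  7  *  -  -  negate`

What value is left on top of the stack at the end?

-2     : -2
9      : -2 9
dup    : -2 9 9
rot    : 9 9 -2
-      : 9 11
drop   : 9
drop   : (empty)
1      : 1
3      : 1 3
swap   : 3 1
/      : 3
-4     : 3 -4
swap   : -4 3
dup    : -4 3 3
7      : -4 3 3 7
*      : -4 3 21
-      : -4 -18
-      : 14
negate : -14

-14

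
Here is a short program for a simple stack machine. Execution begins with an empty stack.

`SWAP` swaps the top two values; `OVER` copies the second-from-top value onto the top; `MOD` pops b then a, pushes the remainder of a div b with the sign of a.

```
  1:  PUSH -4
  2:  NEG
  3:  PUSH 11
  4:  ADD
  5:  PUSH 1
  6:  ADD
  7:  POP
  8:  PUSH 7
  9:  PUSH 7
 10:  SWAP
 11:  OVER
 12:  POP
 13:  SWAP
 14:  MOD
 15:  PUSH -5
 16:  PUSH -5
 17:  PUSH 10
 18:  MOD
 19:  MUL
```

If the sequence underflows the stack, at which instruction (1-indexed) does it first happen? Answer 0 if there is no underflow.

0

PUSH -4 → -4
NEG     → 4
PUSH 11 → 4 11
ADD     → 15
PUSH 1  → 15 1
ADD     → 16
POP     → (empty)
PUSH 7  → 7
PUSH 7  → 7 7
SWAP    → 7 7
OVER    → 7 7 7
POP     → 7 7
SWAP    → 7 7
MOD     → 0
PUSH -5 → 0 -5
PUSH -5 → 0 -5 -5
PUSH 10 → 0 -5 -5 10
MOD     → 0 -5 -5
MUL     → 0 25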